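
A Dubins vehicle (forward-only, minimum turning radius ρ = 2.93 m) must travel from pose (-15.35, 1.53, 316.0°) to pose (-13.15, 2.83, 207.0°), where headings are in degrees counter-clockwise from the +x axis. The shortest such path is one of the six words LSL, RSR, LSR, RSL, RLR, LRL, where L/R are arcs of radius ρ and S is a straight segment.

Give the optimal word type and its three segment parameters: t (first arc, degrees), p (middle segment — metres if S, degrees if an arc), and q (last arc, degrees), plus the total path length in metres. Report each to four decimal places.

RLR: t = 37.0029°, p = 290.4708°, q = 2.4679°, L = 16.8726 m

Let ψ = atan2(Δy, Δx) = atan2(1.30, 2.20) = 30.5792° be the start→goal bearing.
Normalize: d = |goal − start| / ρ = 2.555386/2.93 = 0.872146, α = (θ_start − ψ) mod 360° = 285.4208° = 4.981532 rad, β = (θ_goal − ψ) mod 360° = 176.4208° = 3.079123 rad.
Common terms: sin α = -0.963999, cos α = 0.265906, sin β = 0.062429, cos β = -0.998049, cos(α−β) = -0.325568, d² = 0.760638. Work in radians in the unit-radius frame; every candidate has L = ρ·(t + p + q).
LSL: p² = 2 + d² − 2cos(α−β) + 2d(sin α − sin β) = 1.621385; p = √p² = 1.273336; φ = atan2(cos β − cos α, d + sin α − sin β) = -1.692258 rad; t = (φ − α) mod 2π = 5.892580 rad, q = (β − φ) mod 2π = 4.771382 rad → L = 2.93·(5.892580 + 1.273336 + 4.771382) = 2.93·11.937298 = 34.976283 m
RSR: p² = 2 + d² − 2cos(α−β) + 2d(sin β − sin α) = 5.202163; p = √p² = 2.280825; φ = atan2(cos α − cos β, d − sin α + sin β) = 0.587360 rad; t = (α − φ) mod 2π = 4.394172 rad, q = (φ − β) mod 2π = 3.791422 rad → L = 2.93·(4.394172 + 2.280825 + 3.791422) = 2.93·10.466419 = 30.666608 m
LSR: p² = d² − 2 + 2cos(α−β) + 2d(sin α + sin β) = -3.463100 < 0 → infeasible
RSL: p² = d² − 2 + 2cos(α−β) − 2d(sin α + sin β) = -0.317897 < 0 → infeasible
RLR: c = (6 − d² + 2cos(α−β) + 2d(sin α − sin β))/8 = 0.349730; p = 2π − arccos c = 5.069671 rad; φ = atan2(cos α − cos β, d − sin α + sin β) = 0.587360 rad; t = (α − φ + p/2) mod 2π = 0.645822 rad, q = (α − β − t + p) mod 2π = 0.043073 rad → L = 2.93·(0.645822 + 5.069671 + 0.043073) = 2.93·5.758567 = 16.872600 m
LRL: c = (6 − d² + 2cos(α−β) − 2d(sin α − sin β))/8 = 0.797327; p = 2π − arccos c = 5.635242 rad; φ = atan2(cos β − cos α, d + sin α − sin β) = -1.692258 rad; t = (φ − α + p/2) mod 2π = 2.427016 rad, q = (β − α − t + p) mod 2π = 1.305818 rad → L = 2.93·(2.427016 + 5.635242 + 1.305818) = 2.93·9.368075 = 27.448460 m
Shortest: RLR with L = 16.872600 m ≈ 16.8726 m
Convert RLR to answer units (arcs ×180/π): t = 0.645822·180/π = 37.0029°, p = 5.069671·180/π = 290.4708°, q = 0.043073·180/π = 2.4679°, L = 16.8726 m.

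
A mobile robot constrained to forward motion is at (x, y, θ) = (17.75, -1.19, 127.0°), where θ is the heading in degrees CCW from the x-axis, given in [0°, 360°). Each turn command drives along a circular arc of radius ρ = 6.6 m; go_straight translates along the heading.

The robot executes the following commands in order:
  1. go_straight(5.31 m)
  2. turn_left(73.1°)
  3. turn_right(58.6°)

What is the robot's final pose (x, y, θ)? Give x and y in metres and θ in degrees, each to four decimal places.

(0.6385, 6.3096, 141.5000°)

set_pose: (x, y, θ) = (17.7500, -1.1900, 127.0000°), ρ = 6.6
go_straight(5.31): x += 5.31·cos θ, y += 5.31·sin θ → (14.5544, 3.0508, 127.0000°)
turn_left(73.1°): centre at ρ to the left, rotate +73.1° → (7.0152, 5.2768, 200.1000°)
turn_right(58.6°): centre at ρ to the right, rotate −58.6° → (0.6385, 6.3096, 141.5000°)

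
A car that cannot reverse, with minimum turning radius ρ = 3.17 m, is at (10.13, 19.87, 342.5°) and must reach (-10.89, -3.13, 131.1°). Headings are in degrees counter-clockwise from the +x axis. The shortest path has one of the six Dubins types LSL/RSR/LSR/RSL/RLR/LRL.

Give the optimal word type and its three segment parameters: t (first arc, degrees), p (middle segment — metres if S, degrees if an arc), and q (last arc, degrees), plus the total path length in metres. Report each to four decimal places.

RSR: t = 117.1539°, p = 25.1528 m, q = 94.2461°, L = 36.8489 m

Let ψ = atan2(Δy, Δx) = atan2(-23.00, -21.02) = -132.4246° be the start→goal bearing.
Normalize: d = |goal − start| / ρ = 31.158312/3.17 = 9.829120, α = (θ_start − ψ) mod 360° = 114.9246° = 2.005813 rad, β = (θ_goal − ψ) mod 360° = 263.5246° = 4.599372 rad.
Common terms: sin α = 0.906863, cos α = -0.421425, sin β = -0.993620, cos β = -0.112777, cos(α−β) = -0.853551, d² = 96.611609. Work in radians in the unit-radius frame; every candidate has L = ρ·(t + p + q).
LSL: p² = 2 + d² − 2cos(α−β) + 2d(sin α − sin β) = 137.678874; p = √p² = 11.733664; φ = atan2(cos β − cos α, d + sin α − sin β) = 0.026308 rad; t = (φ − α) mod 2π = 4.303680 rad, q = (β − φ) mod 2π = 4.573064 rad → L = 3.17·(4.303680 + 11.733664 + 4.573064) = 3.17·20.610409 = 65.334996 m
RSR: p² = 2 + d² − 2cos(α−β) + 2d(sin β − sin α) = 62.958547; p = √p² = 7.934642; φ = atan2(cos α − cos β, d − sin α + sin β) = -0.038909 rad; t = (α − φ) mod 2π = 2.044721 rad, q = (φ − β) mod 2π = 1.644905 rad → L = 3.17·(2.044721 + 7.934642 + 1.644905) = 3.17·11.624268 = 36.848930 m
LSR: p² = d² − 2 + 2cos(α−β) + 2d(sin α + sin β) = 91.199014; p = √p² = 9.549817; φ = atan2(−cos α − cos β, d + sin α + sin β) − atan2(−2, p) = 0.261222 rad; t = (φ − α) mod 2π = 4.538595 rad, q = (φ − β) mod 2π = 1.945036 rad → L = 3.17·(4.538595 + 9.549817 + 1.945036) = 3.17·16.033448 = 50.826031 m
RSL: p² = d² − 2 + 2cos(α−β) − 2d(sin α + sin β) = 94.610001; p = √p² = 9.726767; φ = atan2(cos α + cos β, d − sin α − sin β) − atan2(2, p) = -0.256613 rad; t = (α − φ) mod 2π = 2.262426 rad, q = (β − φ) mod 2π = 4.855985 rad → L = 3.17·(2.262426 + 9.726767 + 4.855985) = 3.17·16.845178 = 53.399214 m
RLR: c = (6 − d² + 2cos(α−β) + 2d(sin α − sin β))/8 = -6.869818, |c| > 1 → infeasible
LRL: c = (6 − d² + 2cos(α−β) − 2d(sin α − sin β))/8 = -16.209859, |c| > 1 → infeasible
Shortest: RSR with L = 36.848930 m ≈ 36.8489 m
Convert RSR to answer units (arcs ×180/π): t = 2.044721·180/π = 117.1539°, p = ρ·p = 3.17·7.934642 = 25.1528 m, q = 1.644905·180/π = 94.2461°, L = 36.8489 m.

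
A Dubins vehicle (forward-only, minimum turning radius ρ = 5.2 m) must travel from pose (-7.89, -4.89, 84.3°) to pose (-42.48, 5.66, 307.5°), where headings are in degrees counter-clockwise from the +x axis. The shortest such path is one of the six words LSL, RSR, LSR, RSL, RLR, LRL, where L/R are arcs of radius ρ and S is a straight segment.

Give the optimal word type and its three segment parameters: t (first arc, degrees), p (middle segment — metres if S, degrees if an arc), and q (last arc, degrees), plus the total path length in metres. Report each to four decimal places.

LSL: t = 68.1398°, p = 28.5274 m, q = 155.0602°, L = 48.7844 m

Let ψ = atan2(Δy, Δx) = atan2(10.55, -34.59) = 163.0382° be the start→goal bearing.
Normalize: d = |goal − start| / ρ = 36.163111/5.2 = 6.954444, α = (θ_start − ψ) mod 360° = 281.2618° = 4.908944 rad, β = (θ_goal − ψ) mod 360° = 144.4618° = 2.521334 rad.
Common terms: sin α = -0.980745, cos α = 0.195292, sin β = 0.581246, cos β = -0.813728, cos(α−β) = -0.728969, d² = 48.364297. Work in radians in the unit-radius frame; every candidate has L = ρ·(t + p + q).
LSL: p² = 2 + d² − 2cos(α−β) + 2d(sin α − sin β) = 30.096675; p = √p² = 5.486044; φ = atan2(cos β − cos α, d + sin α − sin β) = -0.184978 rad; t = (φ − α) mod 2π = 1.189263 rad, q = (β − φ) mod 2π = 2.706312 rad → L = 5.2·(1.189263 + 5.486044 + 2.706312) = 5.2·9.381619 = 48.784417 m
RSR: p² = 2 + d² − 2cos(α−β) + 2d(sin β − sin α) = 73.547794; p = √p² = 8.576001; φ = atan2(cos α − cos β, d − sin α + sin β) = 0.117929 rad; t = (α − φ) mod 2π = 4.791015 rad, q = (φ − β) mod 2π = 3.879781 rad → L = 5.2·(4.791015 + 8.576001 + 3.879781) = 5.2·17.246797 = 89.683343 m
LSR: p² = d² − 2 + 2cos(α−β) + 2d(sin α + sin β) = 39.349769; p = √p² = 6.272939; φ = atan2(−cos α − cos β, d + sin α + sin β) − atan2(−2, p) = 0.402709 rad; t = (φ − α) mod 2π = 1.776950 rad, q = (φ − β) mod 2π = 4.164561 rad → L = 5.2·(1.776950 + 6.272939 + 4.164561) = 5.2·12.214450 = 63.515142 m
RSL: p² = d² − 2 + 2cos(α−β) − 2d(sin α + sin β) = 50.462951; p = √p² = 7.103728; φ = atan2(cos α + cos β, d − sin α − sin β) − atan2(2, p) = -0.358337 rad; t = (α − φ) mod 2π = 5.267281 rad, q = (β − φ) mod 2π = 2.879670 rad → L = 5.2·(5.267281 + 7.103728 + 2.879670) = 5.2·15.250679 = 79.303532 m
RLR: c = (6 − d² + 2cos(α−β) + 2d(sin α − sin β))/8 = -8.193474, |c| > 1 → infeasible
LRL: c = (6 − d² + 2cos(α−β) − 2d(sin α − sin β))/8 = -2.762084, |c| > 1 → infeasible
Shortest: LSL with L = 48.784417 m ≈ 48.7844 m
Convert LSL to answer units (arcs ×180/π): t = 1.189263·180/π = 68.1398°, p = ρ·p = 5.2·5.486044 = 28.5274 m, q = 2.706312·180/π = 155.0602°, L = 48.7844 m.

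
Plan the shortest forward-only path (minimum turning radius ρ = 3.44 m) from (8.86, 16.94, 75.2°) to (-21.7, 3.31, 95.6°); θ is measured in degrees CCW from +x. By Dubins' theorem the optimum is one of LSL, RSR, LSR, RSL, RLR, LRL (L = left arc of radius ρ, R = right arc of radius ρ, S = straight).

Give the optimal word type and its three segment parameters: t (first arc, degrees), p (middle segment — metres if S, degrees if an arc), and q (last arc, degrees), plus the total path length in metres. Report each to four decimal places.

LSR: t = 149.9393°, p = 26.8418 m, q = 129.5393°, L = 43.6215 m

Let ψ = atan2(Δy, Δx) = atan2(-13.63, -30.56) = -155.9628° be the start→goal bearing.
Normalize: d = |goal − start| / ρ = 33.461777/3.44 = 9.727261, α = (θ_start − ψ) mod 360° = 231.1628° = 4.034551 rad, β = (θ_goal − ψ) mod 360° = 251.5628° = 4.390598 rad.
Common terms: sin α = -0.778930, cos α = -0.627110, sin β = -0.948671, cos β = -0.316266, cos(α−β) = 0.937282, d² = 94.619600. Work in radians in the unit-radius frame; every candidate has L = ρ·(t + p + q).
LSL: p² = 2 + d² − 2cos(α−β) + 2d(sin α − sin β) = 98.047250; p = √p² = 9.901881; φ = atan2(cos β − cos α, d + sin α − sin β) = 0.031398 rad; t = (φ − α) mod 2π = 2.280032 rad, q = (β − φ) mod 2π = 4.359201 rad → L = 3.44·(2.280032 + 9.901881 + 4.359201) = 3.44·16.541114 = 56.901431 m
RSR: p² = 2 + d² − 2cos(α−β) + 2d(sin β − sin α) = 91.442823; p = √p² = 9.562574; φ = atan2(cos α − cos β, d − sin α + sin β) = -0.032512 rad; t = (α − φ) mod 2π = 4.067063 rad, q = (φ − β) mod 2π = 1.860075 rad → L = 3.44·(4.067063 + 9.562574 + 1.860075) = 3.44·15.489712 = 53.284610 m
LSR: p² = d² − 2 + 2cos(α−β) + 2d(sin α + sin β) = 60.884512; p = √p² = 7.802853; φ = atan2(−cos α − cos β, d + sin α + sin β) − atan2(−2, p) = 0.368300 rad; t = (φ − α) mod 2π = 2.616934 rad, q = (φ − β) mod 2π = 2.260887 rad → L = 3.44·(2.616934 + 7.802853 + 2.260887) = 3.44·12.680673 = 43.621516 m
RSL: p² = d² − 2 + 2cos(α−β) − 2d(sin α + sin β) = 128.103816; p = √p² = 11.318296; φ = atan2(cos α + cos β, d − sin α − sin β) − atan2(2, p) = -0.257070 rad; t = (α − φ) mod 2π = 4.291621 rad, q = (β − φ) mod 2π = 4.647668 rad → L = 3.44·(4.291621 + 11.318296 + 4.647668) = 3.44·20.257585 = 69.686093 m
RLR: c = (6 − d² + 2cos(α−β) + 2d(sin α − sin β))/8 = -10.430353, |c| > 1 → infeasible
LRL: c = (6 − d² + 2cos(α−β) − 2d(sin α − sin β))/8 = -11.255906, |c| > 1 → infeasible
Shortest: LSR with L = 43.621516 m ≈ 43.6215 m
Convert LSR to answer units (arcs ×180/π): t = 2.616934·180/π = 149.9393°, p = ρ·p = 3.44·7.802853 = 26.8418 m, q = 2.260887·180/π = 129.5393°, L = 43.6215 m.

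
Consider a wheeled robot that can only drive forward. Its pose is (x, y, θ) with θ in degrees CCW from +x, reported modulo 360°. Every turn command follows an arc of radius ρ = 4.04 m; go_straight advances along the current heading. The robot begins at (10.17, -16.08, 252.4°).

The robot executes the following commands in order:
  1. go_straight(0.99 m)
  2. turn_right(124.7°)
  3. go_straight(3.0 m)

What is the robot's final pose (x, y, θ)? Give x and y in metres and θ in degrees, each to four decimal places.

set_pose: (x, y, θ) = (10.1700, -16.0800, 252.4000°), ρ = 4.04
go_straight(0.99): x += 0.99·cos θ, y += 0.99·sin θ → (9.8707, -17.0237, 252.4000°)
turn_right(124.7°): centre at ρ to the right, rotate −124.7° → (2.8232, -18.2727, 127.7000°)
go_straight(3.0): x += 3.0·cos θ, y += 3.0·sin θ → (0.9886, -15.8990, 127.7000°)

(0.9886, -15.8990, 127.7000°)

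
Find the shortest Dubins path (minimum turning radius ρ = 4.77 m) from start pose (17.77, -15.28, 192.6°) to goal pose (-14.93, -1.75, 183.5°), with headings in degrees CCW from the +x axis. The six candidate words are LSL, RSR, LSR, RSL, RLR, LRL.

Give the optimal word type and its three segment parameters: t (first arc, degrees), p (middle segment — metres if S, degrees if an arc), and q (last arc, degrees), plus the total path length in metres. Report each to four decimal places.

RSL: t = 37.6219°, p = 30.1642 m, q = 28.5219°, L = 35.6708 m

Let ψ = atan2(Δy, Δx) = atan2(13.53, -32.70) = 157.5221° be the start→goal bearing.
Normalize: d = |goal − start| / ρ = 35.388570/4.77 = 7.418987, α = (θ_start − ψ) mod 360° = 35.0779° = 0.612225 rad, β = (θ_goal − ψ) mod 360° = 25.9779° = 0.453400 rad.
Common terms: sin α = 0.574689, cos α = 0.818372, sin β = 0.438024, cos β = 0.898963, cos(α−β) = 0.987414, d² = 55.041375. Work in radians in the unit-radius frame; every candidate has L = ρ·(t + p + q).
LSL: p² = 2 + d² − 2cos(α−β) + 2d(sin α − sin β) = 57.094382; p = √p² = 7.556082; φ = atan2(cos β − cos α, d + sin α − sin β) = 0.010666 rad; t = (φ − α) mod 2π = 5.681627 rad, q = (β − φ) mod 2π = 0.442734 rad → L = 4.77·(5.681627 + 7.556082 + 0.442734) = 4.77·13.680443 = 65.255712 m
RSR: p² = 2 + d² − 2cos(α−β) + 2d(sin β − sin α) = 53.038712; p = √p² = 7.282768; φ = atan2(cos α − cos β, d − sin α + sin β) = -0.011066 rad; t = (α − φ) mod 2π = 0.623291 rad, q = (φ − β) mod 2π = 5.818719 rad → L = 4.77·(0.623291 + 7.282768 + 5.818719) = 4.77·13.724778 = 65.467193 m
LSR: p² = d² − 2 + 2cos(α−β) + 2d(sin α + sin β) = 70.042823; p = √p² = 8.369159; φ = atan2(−cos α − cos β, d + sin α + sin β) − atan2(−2, p) = 0.033646 rad; t = (φ − α) mod 2π = 5.704606 rad, q = (φ − β) mod 2π = 5.863431 rad → L = 4.77·(5.704606 + 8.369159 + 5.863431) = 4.77·19.937197 = 95.100429 m
RSL: p² = d² − 2 + 2cos(α−β) − 2d(sin α + sin β) = 39.989582; p = √p² = 6.323732; φ = atan2(cos α + cos β, d − sin α − sin β) − atan2(2, p) = -0.044402 rad; t = (α − φ) mod 2π = 0.656627 rad, q = (β − φ) mod 2π = 0.497802 rad → L = 4.77·(0.656627 + 6.323732 + 0.497802) = 4.77·7.478160 = 35.670823 m
RLR: c = (6 − d² + 2cos(α−β) + 2d(sin α − sin β))/8 = -5.629839, |c| > 1 → infeasible
LRL: c = (6 − d² + 2cos(α−β) − 2d(sin α − sin β))/8 = -6.136798, |c| > 1 → infeasible
Shortest: RSL with L = 35.670823 m ≈ 35.6708 m
Convert RSL to answer units (arcs ×180/π): t = 0.656627·180/π = 37.6219°, p = ρ·p = 4.77·6.323732 = 30.1642 m, q = 0.497802·180/π = 28.5219°, L = 35.6708 m.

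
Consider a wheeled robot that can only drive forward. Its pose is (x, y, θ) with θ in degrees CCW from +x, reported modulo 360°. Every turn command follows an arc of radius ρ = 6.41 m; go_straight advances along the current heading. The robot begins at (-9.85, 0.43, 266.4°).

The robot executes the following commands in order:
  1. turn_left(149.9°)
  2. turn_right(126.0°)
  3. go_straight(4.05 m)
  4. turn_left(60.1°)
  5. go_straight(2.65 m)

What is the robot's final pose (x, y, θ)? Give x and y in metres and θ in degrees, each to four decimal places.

set_pose: (x, y, θ) = (-9.8500, 0.4300, 266.4000°), ρ = 6.41
turn_left(149.9°): centre at ρ to the left, rotate +149.9° → (1.8802, -3.5290, 416.3000° ≡ 56.3000°)
turn_right(126.0°): centre at ρ to the right, rotate −126.0° → (13.2249, -4.8617, -69.7000° ≡ 290.3000°)
go_straight(4.05): x += 4.05·cos θ, y += 4.05·sin θ → (14.6300, -8.6602, 290.3000°)
turn_left(60.1°): centre at ρ to the left, rotate +60.1° → (19.5728, -12.7566, 350.4000°)
go_straight(2.65): x += 2.65·cos θ, y += 2.65·sin θ → (22.1857, -13.1985, 350.4000°)

(22.1857, -13.1985, 350.4000°)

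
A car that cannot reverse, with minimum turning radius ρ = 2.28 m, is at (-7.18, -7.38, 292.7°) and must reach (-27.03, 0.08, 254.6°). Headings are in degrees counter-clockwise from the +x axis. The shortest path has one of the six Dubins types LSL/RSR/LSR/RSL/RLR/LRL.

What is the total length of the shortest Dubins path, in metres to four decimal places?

Let ψ = atan2(Δy, Δx) = atan2(7.46, -19.85) = 159.4028° be the start→goal bearing.
Normalize: d = |goal − start| / ρ = 21.205521/2.28 = 9.300667, α = (θ_start − ψ) mod 360° = 133.2972° = 2.326474 rad, β = (θ_goal − ψ) mod 360° = 95.1972° = 1.661504 rad.
Common terms: sin α = 0.727807, cos α = -0.685782, sin β = 0.995889, cos β = -0.090583, cos(α−β) = 0.786935, d² = 86.502405. Work in radians in the unit-radius frame; every candidate has L = ρ·(t + p + q).
LSL: p² = 2 + d² − 2cos(α−β) + 2d(sin α − sin β) = 81.941850; p = √p² = 9.052174; φ = atan2(cos β − cos α, d + sin α − sin β) = 0.065800 rad; t = (φ − α) mod 2π = 4.022511 rad, q = (β − φ) mod 2π = 1.595704 rad → L = 2.28·(4.022511 + 9.052174 + 1.595704) = 2.28·14.670389 = 33.448486 m
RSR: p² = 2 + d² − 2cos(α−β) + 2d(sin β − sin α) = 91.915219; p = √p² = 9.587243; φ = atan2(cos α − cos β, d − sin α + sin β) = -0.062122 rad; t = (α − φ) mod 2π = 2.388597 rad, q = (φ − β) mod 2π = 4.559559 rad → L = 2.28·(2.388597 + 9.587243 + 4.559559) = 2.28·16.535398 = 37.700708 m
LSR: p² = d² − 2 + 2cos(α−β) + 2d(sin α + sin β) = 118.139314; p = √p² = 10.869191; φ = atan2(−cos α − cos β, d + sin α + sin β) − atan2(−2, p) = 0.252277 rad; t = (φ − α) mod 2π = 4.208988 rad, q = (φ − β) mod 2π = 4.873959 rad → L = 2.28·(4.208988 + 10.869191 + 4.873959) = 2.28·19.952138 = 45.490876 m
RSL: p² = d² − 2 + 2cos(α−β) − 2d(sin α + sin β) = 54.013236; p = √p² = 7.349370; φ = atan2(cos α + cos β, d − sin α − sin β) − atan2(2, p) = -0.367806 rad; t = (α − φ) mod 2π = 2.694280 rad, q = (β − φ) mod 2π = 2.029309 rad → L = 2.28·(2.694280 + 7.349370 + 2.029309) = 2.28·12.072959 = 27.526346 m
RLR: c = (6 − d² + 2cos(α−β) + 2d(sin α − sin β))/8 = -10.489402, |c| > 1 → infeasible
LRL: c = (6 − d² + 2cos(α−β) − 2d(sin α − sin β))/8 = -9.242731, |c| > 1 → infeasible
Shortest: RSL with L = 27.526346 m ≈ 27.5263 m

27.5263 m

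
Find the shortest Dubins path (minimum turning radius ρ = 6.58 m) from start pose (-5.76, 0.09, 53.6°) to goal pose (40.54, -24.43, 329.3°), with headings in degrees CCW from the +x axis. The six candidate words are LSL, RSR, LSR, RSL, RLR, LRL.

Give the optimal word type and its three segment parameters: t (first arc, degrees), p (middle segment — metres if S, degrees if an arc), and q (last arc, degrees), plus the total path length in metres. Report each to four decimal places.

Let ψ = atan2(Δy, Δx) = atan2(-24.52, 46.30) = -27.9052° be the start→goal bearing.
Normalize: d = |goal − start| / ρ = 52.391988/6.58 = 7.962308, α = (θ_start − ψ) mod 360° = 81.5052° = 1.422535 rad, β = (θ_goal − ψ) mod 360° = 357.2052° = 6.234407 rad.
Common terms: sin α = 0.989029, cos α = 0.147719, sin β = -0.048759, cos β = 0.998811, cos(α−β) = 0.099320, d² = 63.398352. Work in radians in the unit-radius frame; every candidate has L = ρ·(t + p + q).
LSL: p² = 2 + d² − 2cos(α−β) + 2d(sin α − sin β) = 81.726087; p = √p² = 9.040248; φ = atan2(cos β − cos α, d + sin α − sin β) = 0.094284 rad; t = (φ − α) mod 2π = 4.954935 rad, q = (β − φ) mod 2π = 6.140123 rad → L = 6.58·(4.954935 + 9.040248 + 6.140123) = 6.58·20.135306 = 132.490315 m
RSR: p² = 2 + d² − 2cos(α−β) + 2d(sin β − sin α) = 48.673337; p = √p² = 6.976628; φ = atan2(cos α − cos β, d − sin α + sin β) = -0.122296 rad; t = (α − φ) mod 2π = 1.544831 rad, q = (φ − β) mod 2π = 6.209667 rad → L = 6.58·(1.544831 + 6.976628 + 6.209667) = 6.58·14.731126 = 96.930808 m
LSR: p² = d² − 2 + 2cos(α−β) + 2d(sin α + sin β) = 76.570443; p = √p² = 8.750454; φ = atan2(−cos α − cos β, d + sin α + sin β) − atan2(−2, p) = 0.096619 rad; t = (φ − α) mod 2π = 4.957269 rad, q = (φ − β) mod 2π = 0.145397 rad → L = 6.58·(4.957269 + 8.750454 + 0.145397) = 6.58·13.853120 = 91.153528 m
RSL: p² = d² − 2 + 2cos(α−β) − 2d(sin α + sin β) = 46.623540; p = √p² = 6.828143; φ = atan2(cos α + cos β, d − sin α − sin β) − atan2(2, p) = -0.123088 rad; t = (α − φ) mod 2π = 1.545622 rad, q = (β − φ) mod 2π = 0.074310 rad → L = 6.58·(1.545622 + 6.828143 + 0.074310) = 6.58·8.448075 = 55.588334 m
RLR: c = (6 − d² + 2cos(α−β) + 2d(sin α − sin β))/8 = -5.084167, |c| > 1 → infeasible
LRL: c = (6 − d² + 2cos(α−β) − 2d(sin α − sin β))/8 = -9.215761, |c| > 1 → infeasible
Shortest: RSL with L = 55.588334 m ≈ 55.5883 m
Convert RSL to answer units (arcs ×180/π): t = 1.545622·180/π = 88.5576°, p = ρ·p = 6.58·6.828143 = 44.9292 m, q = 0.074310·180/π = 4.2576°, L = 55.5883 m.

RSL: t = 88.5576°, p = 44.9292 m, q = 4.2576°, L = 55.5883 m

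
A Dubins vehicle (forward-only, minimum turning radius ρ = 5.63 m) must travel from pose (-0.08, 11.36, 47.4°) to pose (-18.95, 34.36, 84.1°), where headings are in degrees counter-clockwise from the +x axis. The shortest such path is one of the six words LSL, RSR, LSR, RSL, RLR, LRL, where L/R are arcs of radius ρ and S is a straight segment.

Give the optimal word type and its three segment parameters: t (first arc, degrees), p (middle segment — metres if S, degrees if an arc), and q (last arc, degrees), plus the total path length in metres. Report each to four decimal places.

Let ψ = atan2(Δy, Δx) = atan2(23.00, -18.87) = 129.3666° be the start→goal bearing.
Normalize: d = |goal − start| / ρ = 29.750242/5.63 = 5.284235, α = (θ_start − ψ) mod 360° = 278.0334° = 4.852597 rad, β = (θ_goal − ψ) mod 360° = 314.7334° = 5.493133 rad.
Common terms: sin α = -0.990187, cos α = 0.139750, sin β = -0.710390, cos β = 0.703808, cos(α−β) = 0.801776, d² = 27.923138. Work in radians in the unit-radius frame; every candidate has L = ρ·(t + p + q).
LSL: p² = 2 + d² − 2cos(α−β) + 2d(sin α − sin β) = 25.362560; p = √p² = 5.036126; φ = atan2(cos β − cos α, d + sin α − sin β) = 0.112238 rad; t = (φ − α) mod 2π = 1.542826 rad, q = (β − φ) mod 2π = 5.380895 rad → L = 5.63·(1.542826 + 5.036126 + 5.380895) = 5.63·11.959847 = 67.333937 m
RSR: p² = 2 + d² − 2cos(α−β) + 2d(sin β − sin α) = 31.276613; p = √p² = 5.592550; φ = atan2(cos α − cos β, d − sin α + sin β) = -0.101031 rad; t = (α − φ) mod 2π = 4.953628 rad, q = (φ − β) mod 2π = 0.689021 rad → L = 5.63·(4.953628 + 5.592550 + 0.689021) = 5.63·11.235199 = 63.254172 m
LSR: p² = d² − 2 + 2cos(α−β) + 2d(sin α + sin β) = 9.554195; p = √p² = 3.090986; φ = atan2(−cos α − cos β, d + sin α + sin β) − atan2(−2, p) = 0.343112 rad; t = (φ − α) mod 2π = 1.773700 rad, q = (φ − β) mod 2π = 1.133164 rad → L = 5.63·(1.773700 + 3.090986 + 1.133164) = 5.63·5.997849 = 33.767893 m
RSL: p² = d² − 2 + 2cos(α−β) − 2d(sin α + sin β) = 45.499183; p = √p² = 6.745308; φ = atan2(cos α + cos β, d − sin α − sin β) − atan2(2, p) = -0.168057 rad; t = (α − φ) mod 2π = 5.020654 rad, q = (β − φ) mod 2π = 5.661190 rad → L = 5.63·(5.020654 + 6.745308 + 5.661190) = 5.63·17.427152 = 98.114867 m
RLR: c = (6 − d² + 2cos(α−β) + 2d(sin α − sin β))/8 = -2.909577, |c| > 1 → infeasible
LRL: c = (6 − d² + 2cos(α−β) − 2d(sin α − sin β))/8 = -2.170320, |c| > 1 → infeasible
Shortest: LSR with L = 33.767893 m ≈ 33.7679 m
Convert LSR to answer units (arcs ×180/π): t = 1.773700·180/π = 101.6255°, p = ρ·p = 5.63·3.090986 = 17.4023 m, q = 1.133164·180/π = 64.9255°, L = 33.7679 m.

LSR: t = 101.6255°, p = 17.4023 m, q = 64.9255°, L = 33.7679 m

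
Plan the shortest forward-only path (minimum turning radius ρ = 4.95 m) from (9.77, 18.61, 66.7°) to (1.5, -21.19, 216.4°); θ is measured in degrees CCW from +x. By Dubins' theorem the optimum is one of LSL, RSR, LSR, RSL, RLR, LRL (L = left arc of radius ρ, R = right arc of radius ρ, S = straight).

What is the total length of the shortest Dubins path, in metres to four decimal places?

Let ψ = atan2(Δy, Δx) = atan2(-39.80, -8.27) = -101.7384° be the start→goal bearing.
Normalize: d = |goal − start| / ρ = 40.650128/4.95 = 8.212147, α = (θ_start − ψ) mod 360° = 168.4384° = 2.939805 rad, β = (θ_goal − ψ) mod 360° = 318.1384° = 5.552562 rad.
Common terms: sin α = 0.200421, cos α = -0.979710, sin β = -0.667334, cos β = 0.744759, cos(α−β) = -0.863396, d² = 67.439359. Work in radians in the unit-radius frame; every candidate has L = ρ·(t + p + q).
LSL: p² = 2 + d² − 2cos(α−β) + 2d(sin α − sin β) = 85.418416; p = √p² = 9.242208; φ = atan2(cos β − cos α, d + sin α − sin β) = 0.187686 rad; t = (φ − α) mod 2π = 3.531067 rad, q = (β − φ) mod 2π = 5.364876 rad → L = 4.95·(3.531067 + 9.242208 + 5.364876) = 4.95·18.138152 = 89.783850 m
RSR: p² = 2 + d² − 2cos(α−β) + 2d(sin β − sin α) = 56.913884; p = √p² = 7.544129; φ = atan2(cos α − cos β, d − sin α + sin β) = -0.230623 rad; t = (α − φ) mod 2π = 3.170428 rad, q = (φ − β) mod 2π = 0.500000 rad → L = 4.95·(3.170428 + 7.544129 + 0.500000) = 4.95·11.214557 = 55.512055 m
LSR: p² = d² − 2 + 2cos(α−β) + 2d(sin α + sin β) = 56.043865; p = √p² = 7.486245; φ = atan2(−cos α − cos β, d + sin α + sin β) − atan2(−2, p) = 0.291385 rad; t = (φ − α) mod 2π = 3.634766 rad, q = (φ − β) mod 2π = 1.022008 rad → L = 4.95·(3.634766 + 7.486245 + 1.022008) = 4.95·12.143019 = 60.107946 m
RSL: p² = d² − 2 + 2cos(α−β) − 2d(sin α + sin β) = 71.381271; p = √p² = 8.448744; φ = atan2(cos α + cos β, d − sin α − sin β) − atan2(2, p) = -0.259507 rad; t = (α − φ) mod 2π = 3.199312 rad, q = (β − φ) mod 2π = 5.812070 rad → L = 4.95·(3.199312 + 8.448744 + 5.812070) = 4.95·17.460125 = 86.427619 m
RLR: c = (6 − d² + 2cos(α−β) + 2d(sin α − sin β))/8 = -6.114236, |c| > 1 → infeasible
LRL: c = (6 − d² + 2cos(α−β) − 2d(sin α − sin β))/8 = -9.677302, |c| > 1 → infeasible
Shortest: RSR with L = 55.512055 m ≈ 55.5121 m

55.5121 m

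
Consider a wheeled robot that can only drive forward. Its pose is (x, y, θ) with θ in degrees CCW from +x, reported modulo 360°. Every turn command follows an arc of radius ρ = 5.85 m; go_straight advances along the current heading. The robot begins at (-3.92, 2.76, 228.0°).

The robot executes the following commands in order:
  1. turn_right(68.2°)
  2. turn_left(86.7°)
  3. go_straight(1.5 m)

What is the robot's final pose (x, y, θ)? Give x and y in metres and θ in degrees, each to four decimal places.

(-18.2703, -3.3489, 246.5000°)

set_pose: (x, y, θ) = (-3.9200, 2.7600, 228.0000°), ρ = 5.85
turn_right(68.2°): centre at ρ to the right, rotate −68.2° → (-10.2874, 1.1842, 159.8000°)
turn_left(86.7°): centre at ρ to the left, rotate +86.7° → (-17.6722, -1.9733, 246.5000°)
go_straight(1.5): x += 1.5·cos θ, y += 1.5·sin θ → (-18.2703, -3.3489, 246.5000°)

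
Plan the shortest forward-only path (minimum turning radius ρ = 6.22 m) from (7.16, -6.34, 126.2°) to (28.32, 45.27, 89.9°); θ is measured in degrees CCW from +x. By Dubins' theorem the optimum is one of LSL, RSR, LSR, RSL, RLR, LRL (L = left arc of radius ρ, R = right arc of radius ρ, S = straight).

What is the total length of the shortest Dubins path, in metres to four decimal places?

Let ψ = atan2(Δy, Δx) = atan2(51.61, 21.16) = 67.7065° be the start→goal bearing.
Normalize: d = |goal − start| / ρ = 55.779366/6.22 = 8.967744, α = (θ_start − ψ) mod 360° = 58.4935° = 1.020905 rad, β = (θ_goal − ψ) mod 360° = 22.1935° = 0.387350 rad.
Common terms: sin α = 0.852581, cos α = 0.522595, sin β = 0.377736, cos β = 0.925913, cos(α−β) = 0.805928, d² = 80.420428. Work in radians in the unit-radius frame; every candidate has L = ρ·(t + p + q).
LSL: p² = 2 + d² − 2cos(α−β) + 2d(sin α − sin β) = 89.325146; p = √p² = 9.451198; φ = atan2(cos β − cos α, d + sin α − sin β) = 0.042687 rad; t = (φ − α) mod 2π = 5.304967 rad, q = (β − φ) mod 2π = 0.344663 rad → L = 6.22·(5.304967 + 9.451198 + 0.344663) = 6.22·15.100829 = 93.927156 m
RSR: p² = 2 + d² − 2cos(α−β) + 2d(sin β − sin α) = 72.291997; p = √p² = 8.502470; φ = atan2(cos α − cos β, d − sin α + sin β) = -0.047453 rad; t = (α − φ) mod 2π = 1.068358 rad, q = (φ − β) mod 2π = 5.848382 rad → L = 6.22·(1.068358 + 8.502470 + 5.848382) = 6.22·15.419210 = 95.907485 m
LSR: p² = d² − 2 + 2cos(α−β) + 2d(sin α + sin β) = 102.098629; p = √p² = 10.104387; φ = atan2(−cos α − cos β, d + sin α + sin β) − atan2(−2, p) = 0.054314 rad; t = (φ − α) mod 2π = 5.316595 rad, q = (φ − β) mod 2π = 5.950149 rad → L = 6.22·(5.316595 + 10.104387 + 5.950149) = 6.22·21.371131 = 132.928434 m
RSL: p² = d² − 2 + 2cos(α−β) − 2d(sin α + sin β) = 57.965941; p = √p² = 7.613537; φ = atan2(cos α + cos β, d − sin α − sin β) − atan2(2, p) = -0.071820 rad; t = (α − φ) mod 2π = 1.092725 rad, q = (β − φ) mod 2π = 0.459170 rad → L = 6.22·(1.092725 + 7.613537 + 0.459170) = 6.22·9.165432 = 57.008988 m
RLR: c = (6 − d² + 2cos(α−β) + 2d(sin α − sin β))/8 = -8.036500, |c| > 1 → infeasible
LRL: c = (6 − d² + 2cos(α−β) − 2d(sin α − sin β))/8 = -10.165643, |c| > 1 → infeasible
Shortest: RSL with L = 57.008988 m ≈ 57.0090 m

57.0090 m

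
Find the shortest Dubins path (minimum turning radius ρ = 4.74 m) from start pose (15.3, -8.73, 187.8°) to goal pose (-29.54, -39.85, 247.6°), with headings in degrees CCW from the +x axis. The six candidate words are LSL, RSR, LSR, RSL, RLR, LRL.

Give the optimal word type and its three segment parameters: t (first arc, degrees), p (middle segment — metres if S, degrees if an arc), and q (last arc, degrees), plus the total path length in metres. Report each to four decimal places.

LSL: t = 26.6832°, p = 49.8621 m, q = 33.1168°, L = 54.8093 m

Let ψ = atan2(Δy, Δx) = atan2(-31.12, -44.84) = -145.2385° be the start→goal bearing.
Normalize: d = |goal − start| / ρ = 54.580949/4.74 = 11.514968, α = (θ_start − ψ) mod 360° = 333.0385° = 5.812618 rad, β = (θ_goal − ψ) mod 360° = 32.8385° = 0.573139 rad.
Common terms: sin α = -0.453392, cos α = 0.891311, sin β = 0.542272, cos β = 0.840203, cos(α−β) = 0.503020, d² = 132.594492. Work in radians in the unit-radius frame; every candidate has L = ρ·(t + p + q).
LSL: p² = 2 + d² − 2cos(α−β) + 2d(sin α − sin β) = 110.658359; p = √p² = 10.519428; φ = atan2(cos β − cos α, d + sin α − sin β) = -0.004858 rad; t = (φ − α) mod 2π = 0.465709 rad, q = (β − φ) mod 2π = 0.577998 rad → L = 4.74·(0.465709 + 10.519428 + 0.577998) = 4.74·11.563135 = 54.809258 m
RSR: p² = 2 + d² − 2cos(α−β) + 2d(sin β − sin α) = 156.518545; p = √p² = 12.510737; φ = atan2(cos α − cos β, d − sin α + sin β) = 0.004085 rad; t = (α − φ) mod 2π = 5.808532 rad, q = (φ − β) mod 2π = 5.714131 rad → L = 4.74·(5.808532 + 12.510737 + 5.714131) = 4.74·24.033401 = 113.918320 m
LSR: p² = d² − 2 + 2cos(α−β) + 2d(sin α + sin β) = 133.647429; p = √p² = 11.560598; φ = atan2(−cos α − cos β, d + sin α + sin β) − atan2(−2, p) = 0.023180 rad; t = (φ − α) mod 2π = 0.493748 rad, q = (φ − β) mod 2π = 5.733226 rad → L = 4.74·(0.493748 + 11.560598 + 5.733226) = 4.74·17.787572 = 84.313090 m
RSL: p² = d² − 2 + 2cos(α−β) − 2d(sin α + sin β) = 129.553634; p = √p² = 11.382163; φ = atan2(cos α + cos β, d − sin α − sin β) − atan2(2, p) = -0.023542 rad; t = (α − φ) mod 2π = 5.836159 rad, q = (β − φ) mod 2π = 0.596681 rad → L = 4.74·(5.836159 + 11.382163 + 0.596681) = 4.74·17.815003 = 84.443116 m
RLR: c = (6 − d² + 2cos(α−β) + 2d(sin α − sin β))/8 = -18.564818, |c| > 1 → infeasible
LRL: c = (6 − d² + 2cos(α−β) − 2d(sin α − sin β))/8 = -12.832295, |c| > 1 → infeasible
Shortest: LSL with L = 54.809258 m ≈ 54.8093 m
Convert LSL to answer units (arcs ×180/π): t = 0.465709·180/π = 26.6832°, p = ρ·p = 4.74·10.519428 = 49.8621 m, q = 0.577998·180/π = 33.1168°, L = 54.8093 m.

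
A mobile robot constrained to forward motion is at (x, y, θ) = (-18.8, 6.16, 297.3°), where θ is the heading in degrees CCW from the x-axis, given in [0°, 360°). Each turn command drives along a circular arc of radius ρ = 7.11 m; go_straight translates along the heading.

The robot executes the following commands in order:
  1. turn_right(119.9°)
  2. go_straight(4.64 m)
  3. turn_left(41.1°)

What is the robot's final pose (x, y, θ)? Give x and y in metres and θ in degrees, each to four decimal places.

(-34.8244, -5.5315, 218.5000°)

set_pose: (x, y, θ) = (-18.8000, 6.1600, 297.3000°), ρ = 7.11
turn_right(119.9°): centre at ρ to the right, rotate −119.9° → (-25.4406, -4.2037, 177.4000°)
go_straight(4.64): x += 4.64·cos θ, y += 4.64·sin θ → (-30.0758, -3.9932, 177.4000°)
turn_left(41.1°): centre at ρ to the left, rotate +41.1° → (-34.8244, -5.5315, 218.5000°)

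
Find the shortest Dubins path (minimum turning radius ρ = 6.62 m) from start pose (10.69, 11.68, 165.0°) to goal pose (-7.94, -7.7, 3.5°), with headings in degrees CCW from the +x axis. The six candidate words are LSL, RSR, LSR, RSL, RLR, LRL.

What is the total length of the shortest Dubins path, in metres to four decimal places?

41.3925 m

Let ψ = atan2(Δy, Δx) = atan2(-19.38, -18.63) = -133.8696° be the start→goal bearing.
Normalize: d = |goal − start| / ρ = 26.882360/6.62 = 4.060780, α = (θ_start − ψ) mod 360° = 298.8696° = 5.216259 rad, β = (θ_goal − ψ) mod 360° = 137.3696° = 2.397552 rad.
Common terms: sin α = -0.875721, cos α = 0.482818, sin β = 0.677266, cos β = -0.735738, cos(α−β) = -0.948324, d² = 16.489930. Work in radians in the unit-radius frame; every candidate has L = ρ·(t + p + q).
LSL: p² = 2 + d² − 2cos(α−β) + 2d(sin α − sin β) = 7.773901; p = √p² = 2.788172; φ = atan2(cos β − cos α, d + sin α − sin β) = -0.452310 rad; t = (φ − α) mod 2π = 0.614616 rad, q = (β − φ) mod 2π = 2.849862 rad → L = 6.62·(0.614616 + 2.788172 + 2.849862) = 6.62·6.252650 = 41.392544 m
RSR: p² = 2 + d² − 2cos(α−β) + 2d(sin β − sin α) = 32.999254; p = √p² = 5.744498; φ = atan2(cos α − cos β, d − sin α + sin β) = 0.213750 rad; t = (α − φ) mod 2π = 5.002509 rad, q = (φ − β) mod 2π = 4.099383 rad → L = 6.62·(5.002509 + 5.744498 + 4.099383) = 6.62·14.846390 = 98.283100 m
LSR: p² = d² − 2 + 2cos(α−β) + 2d(sin α + sin β) = 10.981524; p = √p² = 3.313838; φ = atan2(−cos α − cos β, d + sin α + sin β) − atan2(−2, p) = 0.608401 rad; t = (φ − α) mod 2π = 1.675328 rad, q = (φ − β) mod 2π = 4.494035 rad → L = 6.62·(1.675328 + 3.313838 + 4.494035) = 6.62·9.483201 = 62.778791 m
RSL: p² = d² − 2 + 2cos(α−β) − 2d(sin α + sin β) = 14.205042; p = √p² = 3.768958; φ = atan2(cos α + cos β, d − sin α − sin β) − atan2(2, p) = -0.547178 rad; t = (α − φ) mod 2π = 5.763437 rad, q = (β − φ) mod 2π = 2.944730 rad → L = 6.62·(5.763437 + 3.768958 + 2.944730) = 6.62·12.477125 = 82.598568 m
RLR: c = (6 − d² + 2cos(α−β) + 2d(sin α − sin β))/8 = -3.124907, |c| > 1 → infeasible
LRL: c = (6 − d² + 2cos(α−β) − 2d(sin α − sin β))/8 = 0.028262; p = 2π − arccos c = 4.740655 rad; φ = atan2(cos β − cos α, d + sin α − sin β) = -0.452310 rad; t = (φ − α + p/2) mod 2π = 2.984944 rad, q = (β − α − t + p) mod 2π = 5.220190 rad → L = 6.62·(2.984944 + 4.740655 + 5.220190) = 6.62·12.945789 = 85.701122 m
Shortest: LSL with L = 41.392544 m ≈ 41.3925 m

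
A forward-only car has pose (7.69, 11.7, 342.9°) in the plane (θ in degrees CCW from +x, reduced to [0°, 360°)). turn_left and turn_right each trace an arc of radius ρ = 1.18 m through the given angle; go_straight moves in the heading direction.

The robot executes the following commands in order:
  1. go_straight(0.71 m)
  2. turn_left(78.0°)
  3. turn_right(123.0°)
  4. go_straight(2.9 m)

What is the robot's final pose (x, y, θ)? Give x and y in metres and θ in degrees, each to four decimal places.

set_pose: (x, y, θ) = (7.6900, 11.7000, 342.9000°), ρ = 1.18
go_straight(0.71): x += 0.71·cos θ, y += 0.71·sin θ → (8.3686, 11.4912, 342.9000°)
turn_left(78.0°): centre at ρ to the left, rotate +78.0° → (9.7466, 12.0452, 420.9000° ≡ 60.9000°)
turn_right(123.0°): centre at ρ to the right, rotate −123.0° → (11.8205, 12.0235, -62.1000° ≡ 297.9000°)
go_straight(2.9): x += 2.9·cos θ, y += 2.9·sin θ → (13.1775, 9.4606, 297.9000°)

(13.1775, 9.4606, 297.9000°)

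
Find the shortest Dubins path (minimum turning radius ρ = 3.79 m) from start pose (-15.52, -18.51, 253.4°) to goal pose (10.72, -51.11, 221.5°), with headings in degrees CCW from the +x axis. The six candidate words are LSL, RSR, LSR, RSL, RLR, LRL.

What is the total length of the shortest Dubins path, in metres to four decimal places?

44.7821 m

Let ψ = atan2(Δy, Δx) = atan2(-32.60, 26.24) = -51.1691° be the start→goal bearing.
Normalize: d = |goal − start| / ρ = 41.848508/3.79 = 11.041823, α = (θ_start − ψ) mod 360° = 304.5691° = 5.315734 rad, β = (θ_goal − ψ) mod 360° = 272.6691° = 4.758974 rad.
Common terms: sin α = -0.823442, cos α = 0.567400, sin β = -0.998915, cos β = 0.046568, cos(α−β) = 0.848972, d² = 121.921847. Work in radians in the unit-radius frame; every candidate has L = ρ·(t + p + q).
LSL: p² = 2 + d² − 2cos(α−β) + 2d(sin α − sin β) = 126.098986; p = √p² = 11.229380; φ = atan2(cos β − cos α, d + sin α − sin β) = -0.046398 rad; t = (φ − α) mod 2π = 0.921053 rad, q = (β − φ) mod 2π = 4.805372 rad → L = 3.79·(0.921053 + 11.229380 + 4.805372) = 3.79·16.955806 = 64.262504 m
RSR: p² = 2 + d² − 2cos(α−β) + 2d(sin β − sin α) = 118.348821; p = √p² = 10.878824; φ = atan2(cos α − cos β, d − sin α + sin β) = 0.047894 rad; t = (α − φ) mod 2π = 5.267840 rad, q = (φ − β) mod 2π = 1.572105 rad → L = 3.79·(5.267840 + 10.878824 + 1.572105) = 3.79·17.718770 = 67.154137 m
LSR: p² = d² − 2 + 2cos(α−β) + 2d(sin α + sin β) = 81.375499; p = √p² = 9.020837; φ = atan2(−cos α − cos β, d + sin α + sin β) − atan2(−2, p) = 0.151683 rad; t = (φ − α) mod 2π = 1.119134 rad, q = (φ − β) mod 2π = 1.675894 rad → L = 3.79·(1.119134 + 9.020837 + 1.675894) = 3.79·11.815865 = 44.782130 m
RSL: p² = d² − 2 + 2cos(α−β) − 2d(sin α + sin β) = 161.864081; p = √p² = 12.722582; φ = atan2(cos α + cos β, d − sin α − sin β) − atan2(2, p) = -0.108234 rad; t = (α − φ) mod 2π = 5.423968 rad, q = (β − φ) mod 2π = 4.867208 rad → L = 3.79·(5.423968 + 12.722582 + 4.867208) = 3.79·23.013758 = 87.222142 m
RLR: c = (6 − d² + 2cos(α−β) + 2d(sin α − sin β))/8 = -13.793603, |c| > 1 → infeasible
LRL: c = (6 − d² + 2cos(α−β) − 2d(sin α − sin β))/8 = -14.762373, |c| > 1 → infeasible
Shortest: LSR with L = 44.782130 m ≈ 44.7821 m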